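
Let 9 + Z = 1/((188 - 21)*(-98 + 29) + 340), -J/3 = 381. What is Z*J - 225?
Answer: 112524489/11183 ≈ 10062.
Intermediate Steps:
J = -1143 (J = -3*381 = -1143)
Z = -100648/11183 (Z = -9 + 1/((188 - 21)*(-98 + 29) + 340) = -9 + 1/(167*(-69) + 340) = -9 + 1/(-11523 + 340) = -9 + 1/(-11183) = -9 - 1/11183 = -100648/11183 ≈ -9.0001)
Z*J - 225 = -100648/11183*(-1143) - 225 = 115040664/11183 - 225 = 112524489/11183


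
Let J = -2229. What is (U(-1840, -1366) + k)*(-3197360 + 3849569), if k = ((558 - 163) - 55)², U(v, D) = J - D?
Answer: 74832504033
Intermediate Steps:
U(v, D) = -2229 - D
k = 115600 (k = (395 - 55)² = 340² = 115600)
(U(-1840, -1366) + k)*(-3197360 + 3849569) = ((-2229 - 1*(-1366)) + 115600)*(-3197360 + 3849569) = ((-2229 + 1366) + 115600)*652209 = (-863 + 115600)*652209 = 114737*652209 = 74832504033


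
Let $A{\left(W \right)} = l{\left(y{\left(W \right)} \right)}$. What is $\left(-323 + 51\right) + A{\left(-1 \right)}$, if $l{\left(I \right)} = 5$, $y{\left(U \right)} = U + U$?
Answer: $-267$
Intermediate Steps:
$y{\left(U \right)} = 2 U$
$A{\left(W \right)} = 5$
$\left(-323 + 51\right) + A{\left(-1 \right)} = \left(-323 + 51\right) + 5 = -272 + 5 = -267$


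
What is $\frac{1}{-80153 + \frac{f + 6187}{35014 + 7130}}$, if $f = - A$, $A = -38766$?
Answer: $- \frac{42144}{3377923079} \approx -1.2476 \cdot 10^{-5}$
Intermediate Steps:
$f = 38766$ ($f = \left(-1\right) \left(-38766\right) = 38766$)
$\frac{1}{-80153 + \frac{f + 6187}{35014 + 7130}} = \frac{1}{-80153 + \frac{38766 + 6187}{35014 + 7130}} = \frac{1}{-80153 + \frac{44953}{42144}} = \frac{1}{- \frac{3377923079}{42144}} = - \frac{42144}{3377923079}$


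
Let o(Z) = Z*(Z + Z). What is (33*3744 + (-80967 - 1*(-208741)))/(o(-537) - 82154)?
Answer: 125663/247292 ≈ 0.50816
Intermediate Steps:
o(Z) = 2*Z**2 (o(Z) = Z*(2*Z) = 2*Z**2)
(33*3744 + (-80967 - 1*(-208741)))/(o(-537) - 82154) = (33*3744 + (-80967 - 1*(-208741)))/(2*(-537)**2 - 82154) = (123552 + (-80967 + 208741))/(2*288369 - 82154) = (123552 + 127774)/(576738 - 82154) = 251326/494584 = 251326*(1/494584) = 125663/247292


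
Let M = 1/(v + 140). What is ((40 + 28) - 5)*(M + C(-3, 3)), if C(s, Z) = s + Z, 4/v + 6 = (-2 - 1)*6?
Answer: 378/839 ≈ 0.45054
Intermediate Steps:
v = -1/6 (v = 4/(-6 + (-2 - 1)*6) = 4/(-6 - 3*6) = 4/(-6 - 18) = 4/(-24) = 4*(-1/24) = -1/6 ≈ -0.16667)
C(s, Z) = Z + s
M = 6/839 (M = 1/(-1/6 + 140) = 1/(839/6) = 6/839 ≈ 0.0071514)
((40 + 28) - 5)*(M + C(-3, 3)) = ((40 + 28) - 5)*(6/839 + (3 - 3)) = (68 - 5)*(6/839 + 0) = 63*(6/839) = 378/839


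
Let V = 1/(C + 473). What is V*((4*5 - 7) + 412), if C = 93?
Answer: 425/566 ≈ 0.75088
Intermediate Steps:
V = 1/566 (V = 1/(93 + 473) = 1/566 ≈ 0.0017668)
V*((4*5 - 7) + 412) = ((4*5 - 7) + 412)/566 = ((20 - 7) + 412)/566 = (13 + 412)/566 = (1/566)*425 = 425/566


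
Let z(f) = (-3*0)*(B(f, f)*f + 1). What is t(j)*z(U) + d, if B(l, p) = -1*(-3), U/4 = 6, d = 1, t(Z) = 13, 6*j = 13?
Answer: 1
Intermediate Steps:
j = 13/6 (j = (⅙)*13 = 13/6 ≈ 2.1667)
U = 24 (U = 4*6 = 24)
B(l, p) = 3
z(f) = 0 (z(f) = (-3*0)*(3*f + 1) = 0*(1 + 3*f) = 0)
t(j)*z(U) + d = 13*0 + 1 = 0 + 1 = 1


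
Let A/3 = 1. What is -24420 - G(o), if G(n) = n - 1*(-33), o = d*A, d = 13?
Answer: -24492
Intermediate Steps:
A = 3 (A = 3*1 = 3)
o = 39 (o = 13*3 = 39)
G(n) = 33 + n (G(n) = n + 33 = 33 + n)
-24420 - G(o) = -24420 - (33 + 39) = -24420 - 1*72 = -24420 - 72 = -24492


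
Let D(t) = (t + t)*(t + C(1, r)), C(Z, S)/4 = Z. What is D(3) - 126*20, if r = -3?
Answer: -2478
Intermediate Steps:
C(Z, S) = 4*Z
D(t) = 2*t*(4 + t) (D(t) = (t + t)*(t + 4*1) = (2*t)*(t + 4) = (2*t)*(4 + t) = 2*t*(4 + t))
D(3) - 126*20 = 2*3*(4 + 3) - 126*20 = 2*3*7 - 2520 = 42 - 2520 = -2478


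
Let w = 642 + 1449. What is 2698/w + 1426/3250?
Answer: 5875133/3397875 ≈ 1.7291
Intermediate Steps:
w = 2091
2698/w + 1426/3250 = 2698/2091 + 1426/3250 = 2698*(1/2091) + 1426*(1/3250) = 2698/2091 + 713/1625 = 5875133/3397875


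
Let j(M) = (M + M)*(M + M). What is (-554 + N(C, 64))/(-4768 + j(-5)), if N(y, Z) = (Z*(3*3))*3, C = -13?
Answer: -587/2334 ≈ -0.25150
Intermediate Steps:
N(y, Z) = 27*Z (N(y, Z) = (Z*9)*3 = (9*Z)*3 = 27*Z)
j(M) = 4*M² (j(M) = (2*M)*(2*M) = 4*M²)
(-554 + N(C, 64))/(-4768 + j(-5)) = (-554 + 27*64)/(-4768 + 4*(-5)²) = (-554 + 1728)/(-4768 + 4*25) = 1174/(-4768 + 100) = 1174/(-4668) = 1174*(-1/4668) = -587/2334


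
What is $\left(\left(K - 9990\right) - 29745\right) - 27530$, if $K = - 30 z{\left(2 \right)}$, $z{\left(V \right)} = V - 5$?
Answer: $-67175$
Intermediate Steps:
$z{\left(V \right)} = -5 + V$
$K = 90$ ($K = - 30 \left(-5 + 2\right) = \left(-30\right) \left(-3\right) = 90$)
$\left(\left(K - 9990\right) - 29745\right) - 27530 = \left(\left(90 - 9990\right) - 29745\right) - 27530 = \left(-9900 - 29745\right) - 27530 = -39645 - 27530 = -67175$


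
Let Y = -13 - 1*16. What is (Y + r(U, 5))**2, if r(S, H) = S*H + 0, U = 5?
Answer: 16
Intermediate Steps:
Y = -29 (Y = -13 - 16 = -29)
r(S, H) = H*S (r(S, H) = H*S + 0 = H*S)
(Y + r(U, 5))**2 = (-29 + 5*5)**2 = (-29 + 25)**2 = (-4)**2 = 16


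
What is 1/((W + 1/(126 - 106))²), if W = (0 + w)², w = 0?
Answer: 400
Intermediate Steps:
W = 0 (W = (0 + 0)² = 0² = 0)
1/((W + 1/(126 - 106))²) = 1/((0 + 1/(126 - 106))²) = 1/((0 + 1/20)²) = 1/((1/20)²) = 1/(1/400) = 400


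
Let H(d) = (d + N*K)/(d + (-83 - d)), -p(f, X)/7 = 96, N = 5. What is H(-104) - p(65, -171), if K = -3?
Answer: 55895/83 ≈ 673.43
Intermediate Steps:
p(f, X) = -672 (p(f, X) = -7*96 = -672)
H(d) = 15/83 - d/83 (H(d) = (d + 5*(-3))/(d + (-83 - d)) = (d - 15)/(-83) = (-15 + d)*(-1/83) = 15/83 - d/83)
H(-104) - p(65, -171) = (15/83 - 1/83*(-104)) - 1*(-672) = (15/83 + 104/83) + 672 = 119/83 + 672 = 55895/83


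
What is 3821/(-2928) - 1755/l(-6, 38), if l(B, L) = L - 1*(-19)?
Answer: -1785479/55632 ≈ -32.094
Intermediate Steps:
l(B, L) = 19 + L (l(B, L) = L + 19 = 19 + L)
3821/(-2928) - 1755/l(-6, 38) = 3821/(-2928) - 1755/(19 + 38) = 3821*(-1/2928) - 1755/57 = -3821/2928 - 1755*1/57 = -3821/2928 - 585/19 = -1785479/55632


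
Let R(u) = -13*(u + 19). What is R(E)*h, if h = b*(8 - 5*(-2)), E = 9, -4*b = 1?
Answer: 1638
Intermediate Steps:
b = -¼ (b = -¼*1 = -¼ ≈ -0.25000)
h = -9/2 (h = -(8 - 5*(-2))/4 = -(8 + 10)/4 = -¼*18 = -9/2 ≈ -4.5000)
R(u) = -247 - 13*u (R(u) = -13*(19 + u) = -247 - 13*u)
R(E)*h = (-247 - 13*9)*(-9/2) = (-247 - 117)*(-9/2) = -364*(-9/2) = 1638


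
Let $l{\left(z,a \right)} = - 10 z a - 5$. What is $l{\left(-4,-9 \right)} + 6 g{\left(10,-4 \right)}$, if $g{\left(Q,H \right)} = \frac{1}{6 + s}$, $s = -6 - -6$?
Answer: $-364$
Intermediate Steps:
$s = 0$ ($s = -6 + 6 = 0$)
$l{\left(z,a \right)} = -5 - 10 a z$ ($l{\left(z,a \right)} = - 10 a z - 5 = -5 - 10 a z$)
$g{\left(Q,H \right)} = \frac{1}{6}$ ($g{\left(Q,H \right)} = \frac{1}{6 + 0} = \frac{1}{6}$)
$l{\left(-4,-9 \right)} + 6 g{\left(10,-4 \right)} = \left(-5 - \left(-90\right) \left(-4\right)\right) + 6 \cdot \frac{1}{6} = \left(-5 - 360\right) + 1 = -365 + 1 = -364$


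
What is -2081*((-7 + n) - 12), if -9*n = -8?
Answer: 339203/9 ≈ 37689.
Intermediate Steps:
n = 8/9 (n = -1/9*(-8) = 8/9 ≈ 0.88889)
-2081*((-7 + n) - 12) = -2081*((-7 + 8/9) - 12) = -2081*(-55/9 - 12) = -2081*(-163/9) = 339203/9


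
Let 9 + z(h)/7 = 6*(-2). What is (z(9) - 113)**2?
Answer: 67600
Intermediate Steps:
z(h) = -147 (z(h) = -63 + 7*(6*(-2)) = -63 + 7*(-12) = -63 - 84 = -147)
(z(9) - 113)**2 = (-147 - 113)**2 = (-260)**2 = 67600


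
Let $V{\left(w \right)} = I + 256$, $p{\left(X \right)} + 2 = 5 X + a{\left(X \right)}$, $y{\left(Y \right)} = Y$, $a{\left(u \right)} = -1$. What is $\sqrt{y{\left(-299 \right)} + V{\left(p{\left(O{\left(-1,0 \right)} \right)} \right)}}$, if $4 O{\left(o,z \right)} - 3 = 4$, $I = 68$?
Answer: $5$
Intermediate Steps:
$O{\left(o,z \right)} = \frac{7}{4}$ ($O{\left(o,z \right)} = \frac{3}{4} + \frac{1}{4} \cdot 4 = \frac{3}{4} + 1 = \frac{7}{4}$)
$p{\left(X \right)} = -3 + 5 X$ ($p{\left(X \right)} = -2 + \left(5 X - 1\right) = -2 + \left(-1 + 5 X\right) = -3 + 5 X$)
$V{\left(w \right)} = 324$ ($V{\left(w \right)} = 68 + 256 = 324$)
$\sqrt{y{\left(-299 \right)} + V{\left(p{\left(O{\left(-1,0 \right)} \right)} \right)}} = \sqrt{-299 + 324} = \sqrt{25} = 5$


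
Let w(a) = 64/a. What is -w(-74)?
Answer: 32/37 ≈ 0.86486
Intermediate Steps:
-w(-74) = -64/(-74) = -64*(-1)/74 = -1*(-32/37) = 32/37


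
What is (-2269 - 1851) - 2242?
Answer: -6362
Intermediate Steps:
(-2269 - 1851) - 2242 = -4120 - 2242 = -6362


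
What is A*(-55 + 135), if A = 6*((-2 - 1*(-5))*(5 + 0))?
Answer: 7200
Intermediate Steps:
A = 90 (A = 6*((-2 + 5)*5) = 6*(3*5) = 6*15 = 90)
A*(-55 + 135) = 90*(-55 + 135) = 90*80 = 7200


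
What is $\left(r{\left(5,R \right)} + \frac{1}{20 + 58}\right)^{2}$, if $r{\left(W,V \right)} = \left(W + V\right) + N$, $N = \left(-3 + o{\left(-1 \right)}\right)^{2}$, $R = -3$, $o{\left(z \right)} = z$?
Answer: $\frac{1974025}{6084} \approx 324.46$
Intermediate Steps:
$N = 16$ ($N = \left(-3 - 1\right)^{2} = \left(-4\right)^{2} = 16$)
$r{\left(W,V \right)} = 16 + V + W$ ($r{\left(W,V \right)} = \left(W + V\right) + 16 = \left(V + W\right) + 16 = 16 + V + W$)
$\left(r{\left(5,R \right)} + \frac{1}{20 + 58}\right)^{2} = \left(\left(16 - 3 + 5\right) + \frac{1}{20 + 58}\right)^{2} = \left(18 + \frac{1}{78}\right)^{2} = \left(\frac{1405}{78}\right)^{2} = \frac{1974025}{6084}$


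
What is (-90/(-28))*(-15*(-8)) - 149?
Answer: 1657/7 ≈ 236.71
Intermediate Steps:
(-90/(-28))*(-15*(-8)) - 149 = -90*(-1/28)*120 - 149 = (45/14)*120 - 149 = 2700/7 - 149 = 1657/7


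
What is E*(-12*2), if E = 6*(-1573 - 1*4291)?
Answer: 844416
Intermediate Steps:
E = -35184 (E = 6*(-1573 - 4291) = 6*(-5864) = -35184)
E*(-12*2) = -(-422208)*2 = -35184*(-24) = 844416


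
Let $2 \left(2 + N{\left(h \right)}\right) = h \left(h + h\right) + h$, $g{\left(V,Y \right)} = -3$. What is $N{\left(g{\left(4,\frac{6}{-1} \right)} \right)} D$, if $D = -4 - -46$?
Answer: $231$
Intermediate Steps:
$N{\left(h \right)} = -2 + h^{2} + \frac{h}{2}$ ($N{\left(h \right)} = -2 + \frac{h \left(h + h\right) + h}{2} = -2 + \frac{h 2 h + h}{2} = -2 + \frac{2 h^{2} + h}{2} = -2 + \frac{h + 2 h^{2}}{2} = -2 + \left(h^{2} + \frac{h}{2}\right) = -2 + h^{2} + \frac{h}{2}$)
$D = 42$ ($D = -4 + 46 = 42$)
$N{\left(g{\left(4,\frac{6}{-1} \right)} \right)} D = \left(-2 + \left(-3\right)^{2} + \frac{1}{2} \left(-3\right)\right) 42 = \left(-2 + 9 - \frac{3}{2}\right) 42 = \frac{11}{2} \cdot 42 = 231$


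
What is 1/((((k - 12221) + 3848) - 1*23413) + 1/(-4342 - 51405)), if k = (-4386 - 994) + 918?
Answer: -55747/2020717257 ≈ -2.7588e-5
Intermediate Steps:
k = -4462 (k = -5380 + 918 = -4462)
1/((((k - 12221) + 3848) - 1*23413) + 1/(-4342 - 51405)) = 1/((((-4462 - 12221) + 3848) - 1*23413) + 1/(-4342 - 51405)) = 1/(((-16683 + 3848) - 23413) + 1/(-55747)) = 1/((-12835 - 23413) - 1/55747) = 1/(-36248 - 1/55747) = 1/(-2020717257/55747) = -55747/2020717257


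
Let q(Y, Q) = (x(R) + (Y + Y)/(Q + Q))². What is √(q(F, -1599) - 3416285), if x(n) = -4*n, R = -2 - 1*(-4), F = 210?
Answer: I*√970510205809/533 ≈ 1848.3*I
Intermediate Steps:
R = 2 (R = -2 + 4 = 2)
q(Y, Q) = (-8 + Y/Q)² (q(Y, Q) = (-4*2 + (Y + Y)/(Q + Q))² = (-8 + (2*Y)/((2*Q)))² = (-8 + (2*Y)*(1/(2*Q)))² = (-8 + Y/Q)²)
√(q(F, -1599) - 3416285) = √((-1*210 + 8*(-1599))²/(-1599)² - 3416285) = √((-210 - 12792)²/2556801 - 3416285) = √((1/2556801)*(-13002)² - 3416285) = √((1/2556801)*169052004 - 3416285) = √(18783556/284089 - 3416285) = √(-970510205809/284089) = I*√970510205809/533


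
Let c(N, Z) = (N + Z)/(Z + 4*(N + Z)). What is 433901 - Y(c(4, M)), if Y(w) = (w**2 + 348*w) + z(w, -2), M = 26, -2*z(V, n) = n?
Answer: 2311871815/5329 ≈ 4.3383e+5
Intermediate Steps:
z(V, n) = -n/2
c(N, Z) = (N + Z)/(4*N + 5*Z) (c(N, Z) = (N + Z)/(Z + (4*N + 4*Z)) = (N + Z)/(4*N + 5*Z))
Y(w) = 1 + w**2 + 348*w (Y(w) = (w**2 + 348*w) - 1/2*(-2) = (w**2 + 348*w) + 1 = 1 + w**2 + 348*w)
433901 - Y(c(4, M)) = 433901 - (1 + ((4 + 26)/(4*4 + 5*26))**2 + 348*((4 + 26)/(4*4 + 5*26))) = 433901 - (1 + (30/(16 + 130))**2 + 348*(30/(16 + 130))) = 433901 - (1 + (30/146)**2 + 348*(30/146)) = 433901 - (1 + ((1/146)*30)**2 + 348*((1/146)*30)) = 433901 - (1 + (15/73)**2 + 348*(15/73)) = 433901 - (1 + 225/5329 + 5220/73) = 433901 - 1*386614/5329 = 433901 - 386614/5329 = 2311871815/5329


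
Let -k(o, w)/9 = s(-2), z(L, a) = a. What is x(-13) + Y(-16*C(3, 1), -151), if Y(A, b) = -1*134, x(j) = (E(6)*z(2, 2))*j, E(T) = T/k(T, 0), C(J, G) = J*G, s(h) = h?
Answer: -428/3 ≈ -142.67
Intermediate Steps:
C(J, G) = G*J
k(o, w) = 18 (k(o, w) = -9*(-2) = 18)
E(T) = T/18
x(j) = 2*j/3 (x(j) = (((1/18)*6)*2)*j = ((⅓)*2)*j = 2*j/3)
Y(A, b) = -134
x(-13) + Y(-16*C(3, 1), -151) = (⅔)*(-13) - 134 = -26/3 - 134 = -428/3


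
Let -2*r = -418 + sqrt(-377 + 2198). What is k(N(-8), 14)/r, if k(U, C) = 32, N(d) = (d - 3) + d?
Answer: 26752/172903 + 64*sqrt(1821)/172903 ≈ 0.17052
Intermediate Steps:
N(d) = -3 + 2*d (N(d) = (-3 + d) + d = -3 + 2*d)
r = 209 - sqrt(1821)/2 (r = -(-418 + sqrt(-377 + 2198))/2 = -(-418 + sqrt(1821))/2 = 209 - sqrt(1821)/2 ≈ 187.66)
k(N(-8), 14)/r = 32/(209 - sqrt(1821)/2)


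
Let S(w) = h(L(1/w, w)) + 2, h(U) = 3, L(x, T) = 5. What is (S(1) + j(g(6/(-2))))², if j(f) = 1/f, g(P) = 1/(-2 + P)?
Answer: 0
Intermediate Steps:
S(w) = 5 (S(w) = 3 + 2 = 5)
(S(1) + j(g(6/(-2))))² = (5 + 1/(1/(-2 + 6/(-2))))² = (5 + 1/(1/(-2 + 6*(-½))))² = (5 + 1/(1/(-2 - 3)))² = (5 + 1/(1/(-5)))² = (5 + 1/(-⅕))² = (5 - 5)² = 0² = 0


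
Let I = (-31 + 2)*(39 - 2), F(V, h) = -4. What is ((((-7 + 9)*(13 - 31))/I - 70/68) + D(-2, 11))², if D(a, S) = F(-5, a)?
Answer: 33218343081/1330936324 ≈ 24.959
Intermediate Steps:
D(a, S) = -4
I = -1073 (I = -29*37 = -1073)
((((-7 + 9)*(13 - 31))/I - 70/68) + D(-2, 11))² = ((((-7 + 9)*(13 - 31))/(-1073) - 70/68) - 4)² = (((2*(-18))*(-1/1073) - 70*1/68) - 4)² = ((-36*(-1/1073) - 35/34) - 4)² = ((36/1073 - 35/34) - 4)² = (-36331/36482 - 4)² = (-182259/36482)² = 33218343081/1330936324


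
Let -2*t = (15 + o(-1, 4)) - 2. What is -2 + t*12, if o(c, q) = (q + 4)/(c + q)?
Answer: -96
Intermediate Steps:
o(c, q) = (4 + q)/(c + q)
t = -47/6 (t = -((15 + (4 + 4)/(-1 + 4)) - 2)/2 = -((15 + 8/3) - 2)/2 = -(53/3 - 2)/2 = -½*47/3 = -47/6 ≈ -7.8333)
-2 + t*12 = -2 - 47/6*12 = -2 - 94 = -96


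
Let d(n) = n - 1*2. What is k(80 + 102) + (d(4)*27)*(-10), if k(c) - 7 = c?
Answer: -351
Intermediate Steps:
k(c) = 7 + c
d(n) = -2 + n (d(n) = n - 2 = -2 + n)
k(80 + 102) + (d(4)*27)*(-10) = (7 + (80 + 102)) + ((-2 + 4)*27)*(-10) = (7 + 182) + (2*27)*(-10) = 189 + 54*(-10) = 189 - 540 = -351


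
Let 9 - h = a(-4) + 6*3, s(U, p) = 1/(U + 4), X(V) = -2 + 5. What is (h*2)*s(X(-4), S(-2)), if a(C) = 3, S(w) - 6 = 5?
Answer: -24/7 ≈ -3.4286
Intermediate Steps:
X(V) = 3
S(w) = 11 (S(w) = 6 + 5 = 11)
s(U, p) = 1/(4 + U)
h = -12 (h = 9 - (3 + 6*3) = 9 - (3 + 18) = 9 - 1*21 = 9 - 21 = -12)
(h*2)*s(X(-4), S(-2)) = (-12*2)/(4 + 3) = -24/7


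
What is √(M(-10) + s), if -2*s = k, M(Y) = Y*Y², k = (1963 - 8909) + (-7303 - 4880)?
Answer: √34258/2 ≈ 92.545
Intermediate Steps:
k = -19129 (k = -6946 - 12183 = -19129)
M(Y) = Y³
s = 19129/2 (s = -½*(-19129) = 19129/2 ≈ 9564.5)
√(M(-10) + s) = √((-10)³ + 19129/2) = √(-1000 + 19129/2) = √(17129/2) = √34258/2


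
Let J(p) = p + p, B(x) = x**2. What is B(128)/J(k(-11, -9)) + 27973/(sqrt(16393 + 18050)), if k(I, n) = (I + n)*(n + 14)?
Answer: -2048/25 + 27973*sqrt(3827)/11481 ≈ 68.806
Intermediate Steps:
k(I, n) = (14 + n)*(I + n) (k(I, n) = (I + n)*(14 + n) = (14 + n)*(I + n))
J(p) = 2*p
B(128)/J(k(-11, -9)) + 27973/(sqrt(16393 + 18050)) = 128**2/((2*((-9)**2 + 14*(-11) + 14*(-9) - 11*(-9)))) + 27973/(sqrt(16393 + 18050)) = 16384/((2*(81 - 154 - 126 + 99))) + 27973/(sqrt(34443)) = 16384/((2*(-100))) + 27973/((3*sqrt(3827))) = 16384/(-200) + 27973*(sqrt(3827)/11481) = 16384*(-1/200) + 27973*sqrt(3827)/11481 = -2048/25 + 27973*sqrt(3827)/11481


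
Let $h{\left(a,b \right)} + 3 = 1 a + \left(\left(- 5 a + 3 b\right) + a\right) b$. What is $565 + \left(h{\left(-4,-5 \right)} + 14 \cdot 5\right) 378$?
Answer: $22489$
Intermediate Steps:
$h{\left(a,b \right)} = -3 + a + b \left(- 4 a + 3 b\right)$ ($h{\left(a,b \right)} = -3 + \left(1 a + \left(\left(- 5 a + 3 b\right) + a\right) b\right) = -3 + \left(a + \left(- 4 a + 3 b\right) b\right) = -3 + \left(a + b \left(- 4 a + 3 b\right)\right) = -3 + a + b \left(- 4 a + 3 b\right)$)
$565 + \left(h{\left(-4,-5 \right)} + 14 \cdot 5\right) 378 = 565 + \left(\left(-3 - 4 + 3 \left(-5\right)^{2} - \left(-16\right) \left(-5\right)\right) + 14 \cdot 5\right) 378 = 565 + \left(\left(-3 - 4 + 3 \cdot 25 - 80\right) + 70\right) 378 = 565 + \left(\left(-3 - 4 + 75 - 80\right) + 70\right) 378 = 565 + \left(-12 + 70\right) 378 = 565 + 58 \cdot 378 = 565 + 21924 = 22489$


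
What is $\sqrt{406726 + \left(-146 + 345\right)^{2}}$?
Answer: $\sqrt{446327} \approx 668.08$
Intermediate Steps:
$\sqrt{406726 + \left(-146 + 345\right)^{2}} = \sqrt{406726 + 199^{2}} = \sqrt{406726 + 39601} = \sqrt{446327}$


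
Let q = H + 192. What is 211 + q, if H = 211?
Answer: 614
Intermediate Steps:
q = 403 (q = 211 + 192 = 403)
211 + q = 211 + 403 = 614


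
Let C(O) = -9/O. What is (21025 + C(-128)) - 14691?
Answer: 810761/128 ≈ 6334.1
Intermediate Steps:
(21025 + C(-128)) - 14691 = (21025 - 9/(-128)) - 14691 = (21025 - 9*(-1/128)) - 14691 = (21025 + 9/128) - 14691 = 2691209/128 - 14691 = 810761/128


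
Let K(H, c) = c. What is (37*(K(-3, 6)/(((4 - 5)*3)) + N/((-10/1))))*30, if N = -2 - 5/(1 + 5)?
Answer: -3811/2 ≈ -1905.5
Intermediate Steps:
N = -17/6 (N = -2 - 5/6 = -2 - 5*⅙ = -2 - ⅚ = -17/6 ≈ -2.8333)
(37*(K(-3, 6)/(((4 - 5)*3)) + N/((-10/1))))*30 = (37*(6/(((4 - 5)*3)) - 17/(6*((-10/1)))))*30 = (37*(6/((-1*3)) - 17/(6*((-10*1)))))*30 = (37*(6/(-3) - 17/6/(-10)))*30 = (37*(6*(-⅓) - 17/6*(-⅒)))*30 = (37*(-2 + 17/60))*30 = (37*(-103/60))*30 = -3811/60*30 = -3811/2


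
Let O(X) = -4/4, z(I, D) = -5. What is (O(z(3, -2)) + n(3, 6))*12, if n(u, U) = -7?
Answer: -96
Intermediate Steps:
O(X) = -1 (O(X) = -4*¼ = -1)
(O(z(3, -2)) + n(3, 6))*12 = (-1 - 7)*12 = -8*12 = -96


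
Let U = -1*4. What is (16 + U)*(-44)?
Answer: -528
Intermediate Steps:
U = -4
(16 + U)*(-44) = (16 - 4)*(-44) = 12*(-44) = -528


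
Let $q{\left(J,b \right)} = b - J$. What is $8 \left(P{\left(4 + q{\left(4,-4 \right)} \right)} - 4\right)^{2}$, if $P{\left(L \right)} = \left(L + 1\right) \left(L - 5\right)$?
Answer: $4232$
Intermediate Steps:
$P{\left(L \right)} = \left(1 + L\right) \left(-5 + L\right)$
$8 \left(P{\left(4 + q{\left(4,-4 \right)} \right)} - 4\right)^{2} = 8 \left(\left(-5 + \left(4 - 8\right)^{2} - 4 \left(4 - 8\right)\right) - 4\right)^{2} = 8 \left(\left(-5 + \left(-4\right)^{2} - -16\right) - 4\right)^{2} = 8 \left(\left(-5 + 16 + 16\right) - 4\right)^{2} = 8 \left(27 - 4\right)^{2} = 8 \cdot 23^{2} = 8 \cdot 529 = 4232$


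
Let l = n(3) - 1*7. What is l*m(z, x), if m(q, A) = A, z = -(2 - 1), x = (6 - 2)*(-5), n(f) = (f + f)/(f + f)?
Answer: 120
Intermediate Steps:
n(f) = 1 (n(f) = (2*f)/((2*f)) = (2*f)*(1/(2*f)) = 1)
x = -20 (x = 4*(-5) = -20)
z = -1 (z = -1*1 = -1)
l = -6 (l = 1 - 1*7 = 1 - 7 = -6)
l*m(z, x) = -6*(-20) = 120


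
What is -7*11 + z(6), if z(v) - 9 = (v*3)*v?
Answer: 40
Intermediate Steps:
z(v) = 9 + 3*v**2 (z(v) = 9 + (v*3)*v = 9 + (3*v)*v = 9 + 3*v**2)
-7*11 + z(6) = -7*11 + (9 + 3*6**2) = -77 + (9 + 3*36) = -77 + (9 + 108) = -77 + 117 = 40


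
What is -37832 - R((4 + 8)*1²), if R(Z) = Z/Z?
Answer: -37833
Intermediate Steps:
R(Z) = 1
-37832 - R((4 + 8)*1²) = -37832 - 1*1 = -37832 - 1 = -37833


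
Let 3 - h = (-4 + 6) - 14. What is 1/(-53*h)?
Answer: -1/795 ≈ -0.0012579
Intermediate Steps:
h = 15 (h = 3 - ((-4 + 6) - 14) = 3 - (2 - 14) = 3 - 1*(-12) = 3 + 12 = 15)
1/(-53*h) = 1/(-53*15) = 1/(-795) = -1/795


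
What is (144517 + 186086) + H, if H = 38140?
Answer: 368743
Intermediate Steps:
(144517 + 186086) + H = (144517 + 186086) + 38140 = 330603 + 38140 = 368743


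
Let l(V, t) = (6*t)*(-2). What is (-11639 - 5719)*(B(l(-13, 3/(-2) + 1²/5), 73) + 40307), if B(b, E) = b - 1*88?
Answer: -3491960934/5 ≈ -6.9839e+8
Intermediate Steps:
l(V, t) = -12*t
B(b, E) = -88 + b (B(b, E) = b - 88 = -88 + b)
(-11639 - 5719)*(B(l(-13, 3/(-2) + 1²/5), 73) + 40307) = (-11639 - 5719)*((-88 - 12*(3/(-2) + 1²/5)) + 40307) = -17358*((-88 - 12*(3*(-½) + 1*(⅕))) + 40307) = -17358*((-88 - 12*(-3/2 + ⅕)) + 40307) = -17358*((-88 - 12*(-13/10)) + 40307) = -17358*((-88 + 78/5) + 40307) = -17358*(-362/5 + 40307) = -17358*201173/5 = -3491960934/5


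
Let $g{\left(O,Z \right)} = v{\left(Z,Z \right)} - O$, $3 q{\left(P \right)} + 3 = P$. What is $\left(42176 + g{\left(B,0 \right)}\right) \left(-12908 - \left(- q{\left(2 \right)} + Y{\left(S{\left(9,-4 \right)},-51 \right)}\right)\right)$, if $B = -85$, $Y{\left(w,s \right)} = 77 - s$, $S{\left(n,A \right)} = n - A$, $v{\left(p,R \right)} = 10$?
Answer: $- \frac{1653176539}{3} \approx -5.5106 \cdot 10^{8}$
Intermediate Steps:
$q{\left(P \right)} = -1 + \frac{P}{3}$
$g{\left(O,Z \right)} = 10 - O$
$\left(42176 + g{\left(B,0 \right)}\right) \left(-12908 - \left(- q{\left(2 \right)} + Y{\left(S{\left(9,-4 \right)},-51 \right)}\right)\right) = \left(42176 + \left(10 - -85\right)\right) \left(-12908 + \left(\left(-1 + \frac{1}{3} \cdot 2\right) - \left(77 - -51\right)\right)\right) = \left(42176 + \left(10 + 85\right)\right) \left(-12908 + \left(\left(-1 + \frac{2}{3}\right) - \left(77 + 51\right)\right)\right) = \left(42176 + 95\right) \left(-12908 - \frac{385}{3}\right) = 42271 \left(-12908 - \frac{385}{3}\right) = 42271 \left(- \frac{39109}{3}\right) = - \frac{1653176539}{3}$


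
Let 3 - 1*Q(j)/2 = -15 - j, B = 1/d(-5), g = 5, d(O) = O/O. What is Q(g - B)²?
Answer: 1936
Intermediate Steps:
d(O) = 1
B = 1 (B = 1/1 = 1)
Q(j) = 36 + 2*j (Q(j) = 6 - 2*(-15 - j) = 6 + (30 + 2*j) = 36 + 2*j)
Q(g - B)² = (36 + 2*(5 - 1*1))² = (36 + 2*(5 - 1))² = (36 + 2*4)² = (36 + 8)² = 44² = 1936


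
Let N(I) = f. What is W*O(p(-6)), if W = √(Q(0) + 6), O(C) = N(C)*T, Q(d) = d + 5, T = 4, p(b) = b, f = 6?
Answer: 24*√11 ≈ 79.599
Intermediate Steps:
N(I) = 6
Q(d) = 5 + d
O(C) = 24 (O(C) = 6*4 = 24)
W = √11 (W = √((5 + 0) + 6) = √(5 + 6) = √11 ≈ 3.3166)
W*O(p(-6)) = √11*24 = 24*√11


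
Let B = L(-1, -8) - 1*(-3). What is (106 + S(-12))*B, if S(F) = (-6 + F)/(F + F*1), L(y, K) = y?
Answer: 427/2 ≈ 213.50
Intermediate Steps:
S(F) = (-6 + F)/(2*F) (S(F) = (-6 + F)/(F + F) = (-6 + F)/((2*F)) = (-6 + F)*(1/(2*F)) = (-6 + F)/(2*F))
B = 2 (B = -1 - 1*(-3) = -1 + 3 = 2)
(106 + S(-12))*B = (106 + (½)*(-6 - 12)/(-12))*2 = (106 + (½)*(-1/12)*(-18))*2 = (106 + ¾)*2 = (427/4)*2 = 427/2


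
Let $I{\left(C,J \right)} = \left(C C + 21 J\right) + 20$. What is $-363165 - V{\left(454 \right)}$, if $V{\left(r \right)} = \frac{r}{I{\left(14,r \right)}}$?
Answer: $- \frac{1770429602}{4875} \approx -3.6317 \cdot 10^{5}$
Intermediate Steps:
$I{\left(C,J \right)} = 20 + C^{2} + 21 J$ ($I{\left(C,J \right)} = \left(C^{2} + 21 J\right) + 20 = 20 + C^{2} + 21 J$)
$V{\left(r \right)} = \frac{r}{216 + 21 r}$ ($V{\left(r \right)} = \frac{r}{20 + 14^{2} + 21 r} = \frac{r}{20 + 196 + 21 r} = \frac{r}{216 + 21 r}$)
$-363165 - V{\left(454 \right)} = -363165 - \frac{1}{3} \cdot 454 \frac{1}{72 + 7 \cdot 454} = -363165 - \frac{1}{3} \cdot 454 \frac{1}{72 + 3178} = -363165 - \frac{1}{3} \cdot 454 \cdot \frac{1}{3250} = -363165 - \frac{227}{4875} = - \frac{1770429602}{4875}$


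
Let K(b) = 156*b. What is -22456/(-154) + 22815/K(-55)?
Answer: 6299/44 ≈ 143.16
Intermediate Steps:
-22456/(-154) + 22815/K(-55) = -22456/(-154) + 22815/((156*(-55))) = -22456*(-1/154) + 22815/(-8580) = 1604/11 + 22815*(-1/8580) = 1604/11 - 117/44 = 6299/44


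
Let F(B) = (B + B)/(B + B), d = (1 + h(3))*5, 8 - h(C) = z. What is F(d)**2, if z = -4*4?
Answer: 1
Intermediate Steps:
z = -16
h(C) = 24 (h(C) = 8 - 1*(-16) = 8 + 16 = 24)
d = 125 (d = (1 + 24)*5 = 25*5 = 125)
F(B) = 1 (F(B) = (2*B)/((2*B)) = (2*B)*(1/(2*B)) = 1)
F(d)**2 = 1**2 = 1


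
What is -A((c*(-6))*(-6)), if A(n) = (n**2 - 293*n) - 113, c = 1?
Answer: 9365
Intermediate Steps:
A(n) = -113 + n**2 - 293*n
-A((c*(-6))*(-6)) = -(-113 + ((1*(-6))*(-6))**2 - 293*1*(-6)*(-6)) = -(-113 + (-6*(-6))**2 - (-1758)*(-6)) = -(-113 + 36**2 - 293*36) = -(-113 + 1296 - 10548) = -1*(-9365) = 9365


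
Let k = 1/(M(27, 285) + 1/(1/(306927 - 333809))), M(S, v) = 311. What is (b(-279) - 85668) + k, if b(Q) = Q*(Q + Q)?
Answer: 1860341993/26571 ≈ 70014.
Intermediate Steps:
b(Q) = 2*Q**2 (b(Q) = Q*(2*Q) = 2*Q**2)
k = -1/26571 (k = 1/(311 + 1/(1/(306927 - 333809))) = 1/(311 + 1/(1/(-26882))) = 1/(311 + 1/(-1/26882)) = 1/(311 - 26882) = 1/(-26571) = -1/26571 ≈ -3.7635e-5)
(b(-279) - 85668) + k = (2*(-279)**2 - 85668) - 1/26571 = (2*77841 - 85668) - 1/26571 = (155682 - 85668) - 1/26571 = 70014 - 1/26571 = 1860341993/26571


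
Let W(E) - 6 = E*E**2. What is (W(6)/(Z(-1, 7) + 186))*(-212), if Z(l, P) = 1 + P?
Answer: -23532/97 ≈ -242.60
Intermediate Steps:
W(E) = 6 + E**3 (W(E) = 6 + E*E**2 = 6 + E**3)
(W(6)/(Z(-1, 7) + 186))*(-212) = ((6 + 6**3)/((1 + 7) + 186))*(-212) = ((6 + 216)/(8 + 186))*(-212) = (222/194)*(-212) = ((1/194)*222)*(-212) = (111/97)*(-212) = -23532/97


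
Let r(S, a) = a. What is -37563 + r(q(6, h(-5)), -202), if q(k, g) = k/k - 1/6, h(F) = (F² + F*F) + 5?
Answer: -37765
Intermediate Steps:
h(F) = 5 + 2*F² (h(F) = (F² + F²) + 5 = 2*F² + 5 = 5 + 2*F²)
q(k, g) = ⅚ (q(k, g) = 1 - 1*⅙ = 1 - ⅙ = ⅚)
-37563 + r(q(6, h(-5)), -202) = -37563 - 202 = -37765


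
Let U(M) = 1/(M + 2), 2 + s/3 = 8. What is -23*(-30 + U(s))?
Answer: 13777/20 ≈ 688.85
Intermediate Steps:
s = 18 (s = -6 + 3*8 = -6 + 24 = 18)
U(M) = 1/(2 + M)
-23*(-30 + U(s)) = -23*(-30 + 1/(2 + 18)) = -23*(-30 + 1/20) = -23*(-599/20) = 13777/20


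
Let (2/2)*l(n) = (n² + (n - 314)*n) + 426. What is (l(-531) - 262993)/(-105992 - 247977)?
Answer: -468089/353969 ≈ -1.3224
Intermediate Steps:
l(n) = 426 + n² + n*(-314 + n) (l(n) = (n² + (n - 314)*n) + 426 = (n² + (-314 + n)*n) + 426 = (n² + n*(-314 + n)) + 426 = 426 + n² + n*(-314 + n))
(l(-531) - 262993)/(-105992 - 247977) = ((426 - 314*(-531) + 2*(-531)²) - 262993)/(-105992 - 247977) = ((426 + 166734 + 2*281961) - 262993)/(-353969) = ((426 + 166734 + 563922) - 262993)*(-1/353969) = (731082 - 262993)*(-1/353969) = 468089*(-1/353969) = -468089/353969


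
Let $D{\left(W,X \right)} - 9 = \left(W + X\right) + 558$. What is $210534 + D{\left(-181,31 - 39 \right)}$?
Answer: $210912$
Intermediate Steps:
$D{\left(W,X \right)} = 567 + W + X$ ($D{\left(W,X \right)} = 9 + \left(\left(W + X\right) + 558\right) = 9 + \left(558 + W + X\right) = 567 + W + X$)
$210534 + D{\left(-181,31 - 39 \right)} = 210534 + \left(567 - 181 + \left(31 - 39\right)\right) = 210534 - -378 = 210534 + 378 = 210912$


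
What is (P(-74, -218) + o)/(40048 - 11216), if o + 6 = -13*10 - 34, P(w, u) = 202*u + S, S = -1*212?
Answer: -22209/14416 ≈ -1.5406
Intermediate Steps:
S = -212
P(w, u) = -212 + 202*u (P(w, u) = 202*u - 212 = -212 + 202*u)
o = -170 (o = -6 + (-13*10 - 34) = -6 + (-130 - 34) = -6 - 164 = -170)
(P(-74, -218) + o)/(40048 - 11216) = ((-212 + 202*(-218)) - 170)/(40048 - 11216) = ((-212 - 44036) - 170)/28832 = (-44248 - 170)*(1/28832) = -44418*1/28832 = -22209/14416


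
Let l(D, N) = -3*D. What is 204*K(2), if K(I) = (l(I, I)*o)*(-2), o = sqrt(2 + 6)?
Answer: 4896*sqrt(2) ≈ 6924.0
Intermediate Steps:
o = 2*sqrt(2) (o = sqrt(8) = 2*sqrt(2) ≈ 2.8284)
K(I) = 12*I*sqrt(2) (K(I) = ((-3*I)*(2*sqrt(2)))*(-2) = -6*I*sqrt(2)*(-2) = 12*I*sqrt(2))
204*K(2) = 204*(12*2*sqrt(2)) = 204*(24*sqrt(2)) = 4896*sqrt(2)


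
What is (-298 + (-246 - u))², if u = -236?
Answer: 94864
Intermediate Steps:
(-298 + (-246 - u))² = (-298 + (-246 - 1*(-236)))² = (-298 + (-246 + 236))² = (-298 - 10)² = (-308)² = 94864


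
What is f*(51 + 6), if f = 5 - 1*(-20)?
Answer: 1425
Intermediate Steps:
f = 25 (f = 5 + 20 = 25)
f*(51 + 6) = 25*(51 + 6) = 25*57 = 1425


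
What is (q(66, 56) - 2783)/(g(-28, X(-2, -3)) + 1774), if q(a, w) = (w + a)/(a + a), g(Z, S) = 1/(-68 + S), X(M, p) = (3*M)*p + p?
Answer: -9731701/6205386 ≈ -1.5683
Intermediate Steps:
X(M, p) = p + 3*M*p (X(M, p) = 3*M*p + p = p + 3*M*p)
q(a, w) = (a + w)/(2*a) (q(a, w) = (a + w)/((2*a)) = (a + w)*(1/(2*a)) = (a + w)/(2*a))
(q(66, 56) - 2783)/(g(-28, X(-2, -3)) + 1774) = ((1/2)*(66 + 56)/66 - 2783)/(1/(-68 - 3*(1 + 3*(-2))) + 1774) = ((1/2)*(1/66)*122 - 2783)/(1/(-68 - 3*(1 - 6)) + 1774) = (61/66 - 2783)/(1/(-68 - 3*(-5)) + 1774) = -183617/(66*(1/(-68 + 15) + 1774)) = -183617/(66*(1/(-53) + 1774)) = -183617/(66*(-1/53 + 1774)) = -183617/(66*94021/53) = -183617/66*53/94021 = -9731701/6205386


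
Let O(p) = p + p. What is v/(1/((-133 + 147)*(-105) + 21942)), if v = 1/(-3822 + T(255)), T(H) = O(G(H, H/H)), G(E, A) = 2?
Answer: -10236/1909 ≈ -5.3620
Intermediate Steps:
O(p) = 2*p
T(H) = 4 (T(H) = 2*2 = 4)
v = -1/3818 (v = 1/(-3822 + 4) = 1/(-3818) = -1/3818 ≈ -0.00026192)
v/(1/((-133 + 147)*(-105) + 21942)) = -1/(3818*(1/((-133 + 147)*(-105) + 21942))) = -1/(3818*(1/(14*(-105) + 21942))) = -1/(3818*(1/(-1470 + 21942))) = -1/(3818*(1/20472)) = -1/(3818*1/20472) = -1/3818*20472 = -10236/1909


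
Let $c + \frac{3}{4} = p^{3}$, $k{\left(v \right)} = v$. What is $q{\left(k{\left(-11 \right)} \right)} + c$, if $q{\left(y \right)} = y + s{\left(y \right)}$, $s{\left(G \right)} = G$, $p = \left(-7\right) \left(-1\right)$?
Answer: $\frac{1281}{4} \approx 320.25$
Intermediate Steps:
$p = 7$
$c = \frac{1369}{4}$ ($c = - \frac{3}{4} + 7^{3} = - \frac{3}{4} + 343 = \frac{1369}{4} \approx 342.25$)
$q{\left(y \right)} = 2 y$ ($q{\left(y \right)} = y + y = 2 y$)
$q{\left(k{\left(-11 \right)} \right)} + c = 2 \left(-11\right) + \frac{1369}{4} = -22 + \frac{1369}{4} = \frac{1281}{4}$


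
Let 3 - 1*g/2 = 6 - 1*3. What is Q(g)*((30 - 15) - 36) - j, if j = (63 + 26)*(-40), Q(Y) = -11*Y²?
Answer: 3560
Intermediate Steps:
g = 0 (g = 6 - 2*(6 - 1*3) = 6 - 2*(6 - 3) = 6 - 2*3 = 6 - 6 = 0)
j = -3560 (j = 89*(-40) = -3560)
Q(g)*((30 - 15) - 36) - j = (-11*0²)*((30 - 15) - 36) - 1*(-3560) = (-11*0)*(15 - 36) + 3560 = 0*(-21) + 3560 = 0 + 3560 = 3560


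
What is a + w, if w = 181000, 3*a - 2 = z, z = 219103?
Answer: 254035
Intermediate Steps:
a = 73035 (a = ⅔ + (⅓)*219103 = ⅔ + 219103/3 = 73035)
a + w = 73035 + 181000 = 254035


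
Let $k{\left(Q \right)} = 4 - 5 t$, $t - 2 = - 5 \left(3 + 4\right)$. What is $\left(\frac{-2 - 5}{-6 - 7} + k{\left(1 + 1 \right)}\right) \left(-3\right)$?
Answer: $- \frac{6612}{13} \approx -508.62$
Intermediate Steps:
$t = -33$ ($t = 2 - 5 \left(3 + 4\right) = 2 - 35 = -33$)
$k{\left(Q \right)} = 169$ ($k{\left(Q \right)} = 4 - -165 = 4 + 165 = 169$)
$\left(\frac{-2 - 5}{-6 - 7} + k{\left(1 + 1 \right)}\right) \left(-3\right) = \left(\frac{-2 - 5}{-6 - 7} + 169\right) \left(-3\right) = \left(- \frac{7}{-13} + 169\right) \left(-3\right) = \left(\left(-7\right) \left(- \frac{1}{13}\right) + 169\right) \left(-3\right) = \left(\frac{7}{13} + 169\right) \left(-3\right) = \frac{2204}{13} \left(-3\right) = - \frac{6612}{13}$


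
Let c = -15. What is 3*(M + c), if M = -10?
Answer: -75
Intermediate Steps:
3*(M + c) = 3*(-10 - 15) = 3*(-25) = -75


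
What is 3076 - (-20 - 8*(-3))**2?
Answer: 3060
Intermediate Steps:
3076 - (-20 - 8*(-3))**2 = 3076 - (-20 + 24)**2 = 3076 - 1*4**2 = 3076 - 1*16 = 3076 - 16 = 3060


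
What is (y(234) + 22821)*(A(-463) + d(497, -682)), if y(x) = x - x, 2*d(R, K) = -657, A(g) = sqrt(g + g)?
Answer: -14993397/2 + 22821*I*sqrt(926) ≈ -7.4967e+6 + 6.9445e+5*I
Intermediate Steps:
A(g) = sqrt(2)*sqrt(g) (A(g) = sqrt(2*g) = sqrt(2)*sqrt(g))
d(R, K) = -657/2 (d(R, K) = (1/2)*(-657) = -657/2)
y(x) = 0
(y(234) + 22821)*(A(-463) + d(497, -682)) = (0 + 22821)*(sqrt(2)*sqrt(-463) - 657/2) = 22821*(sqrt(2)*(I*sqrt(463)) - 657/2) = 22821*(I*sqrt(926) - 657/2) = 22821*(-657/2 + I*sqrt(926)) = -14993397/2 + 22821*I*sqrt(926)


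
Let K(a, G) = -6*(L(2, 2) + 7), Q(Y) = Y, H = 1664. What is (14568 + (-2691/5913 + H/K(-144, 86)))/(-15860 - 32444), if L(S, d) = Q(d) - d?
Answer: -66813931/222150096 ≈ -0.30076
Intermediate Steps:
L(S, d) = 0 (L(S, d) = d - d = 0)
K(a, G) = -42 (K(a, G) = -6*(0 + 7) = -6*7 = -42)
(14568 + (-2691/5913 + H/K(-144, 86)))/(-15860 - 32444) = (14568 + (-2691/5913 + 1664/(-42)))/(-15860 - 32444) = (14568 + (-2691*1/5913 + 1664*(-1/42)))/(-48304) = (14568 + (-299/657 - 832/21))*(-1/48304) = (14568 - 184301/4599)*(-1/48304) = (66813931/4599)*(-1/48304) = -66813931/222150096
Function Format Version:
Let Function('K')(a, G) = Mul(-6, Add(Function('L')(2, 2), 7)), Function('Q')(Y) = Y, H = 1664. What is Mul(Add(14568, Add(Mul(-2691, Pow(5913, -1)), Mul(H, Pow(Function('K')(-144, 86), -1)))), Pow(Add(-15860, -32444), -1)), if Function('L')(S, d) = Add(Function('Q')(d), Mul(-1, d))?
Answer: Rational(-66813931, 222150096) ≈ -0.30076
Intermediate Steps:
Function('L')(S, d) = 0 (Function('L')(S, d) = Add(d, Mul(-1, d)) = 0)
Function('K')(a, G) = -42 (Function('K')(a, G) = Mul(-6, Add(0, 7)) = Mul(-6, 7) = -42)
Mul(Add(14568, Add(Mul(-2691, Pow(5913, -1)), Mul(H, Pow(Function('K')(-144, 86), -1)))), Pow(Add(-15860, -32444), -1)) = Mul(Add(14568, Add(Mul(-2691, Pow(5913, -1)), Mul(1664, Pow(-42, -1)))), Pow(Add(-15860, -32444), -1)) = Mul(Add(14568, Add(Mul(-2691, Rational(1, 5913)), Mul(1664, Rational(-1, 42)))), Pow(-48304, -1)) = Mul(Add(14568, Add(Rational(-299, 657), Rational(-832, 21))), Rational(-1, 48304)) = Mul(Add(14568, Rational(-184301, 4599)), Rational(-1, 48304)) = Mul(Rational(66813931, 4599), Rational(-1, 48304)) = Rational(-66813931, 222150096)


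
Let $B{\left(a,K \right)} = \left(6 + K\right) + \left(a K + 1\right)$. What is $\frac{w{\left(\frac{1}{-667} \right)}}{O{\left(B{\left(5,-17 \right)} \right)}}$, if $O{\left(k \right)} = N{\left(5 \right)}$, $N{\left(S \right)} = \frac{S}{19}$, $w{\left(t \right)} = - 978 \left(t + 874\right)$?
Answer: $- \frac{10832506974}{3335} \approx -3.2481 \cdot 10^{6}$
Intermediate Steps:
$w{\left(t \right)} = -854772 - 978 t$ ($w{\left(t \right)} = - 978 \left(874 + t\right) = -854772 - 978 t$)
$N{\left(S \right)} = \frac{S}{19}$ ($N{\left(S \right)} = S \frac{1}{19} = \frac{S}{19}$)
$B{\left(a,K \right)} = 7 + K + K a$ ($B{\left(a,K \right)} = \left(6 + K\right) + \left(K a + 1\right) = \left(6 + K\right) + \left(1 + K a\right) = 7 + K + K a$)
$O{\left(k \right)} = \frac{5}{19}$ ($O{\left(k \right)} = \frac{1}{19} \cdot 5 = \frac{5}{19}$)
$\frac{w{\left(\frac{1}{-667} \right)}}{O{\left(B{\left(5,-17 \right)} \right)}} = \frac{-854772 - \frac{978}{-667}}{\frac{5}{19}} = \left(-854772 - - \frac{978}{667}\right) \frac{19}{5} = \left(-854772 + \frac{978}{667}\right) \frac{19}{5} = \left(- \frac{570131946}{667}\right) \frac{19}{5} = - \frac{10832506974}{3335}$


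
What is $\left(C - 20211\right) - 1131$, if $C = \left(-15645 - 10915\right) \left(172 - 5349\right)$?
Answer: $137479778$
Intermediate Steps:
$C = 137501120$ ($C = - 26560 \left(172 - 5349\right) = \left(-26560\right) \left(-5177\right) = 137501120$)
$\left(C - 20211\right) - 1131 = \left(137501120 - 20211\right) - 1131 = 137480909 - 1131 = 137479778$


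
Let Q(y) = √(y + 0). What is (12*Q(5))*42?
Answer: 504*√5 ≈ 1127.0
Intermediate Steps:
Q(y) = √y
(12*Q(5))*42 = (12*√5)*42 = 504*√5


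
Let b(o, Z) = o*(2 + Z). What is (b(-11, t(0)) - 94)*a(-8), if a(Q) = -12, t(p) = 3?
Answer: 1788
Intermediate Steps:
(b(-11, t(0)) - 94)*a(-8) = (-11*(2 + 3) - 94)*(-12) = (-11*5 - 94)*(-12) = (-55 - 94)*(-12) = -149*(-12) = 1788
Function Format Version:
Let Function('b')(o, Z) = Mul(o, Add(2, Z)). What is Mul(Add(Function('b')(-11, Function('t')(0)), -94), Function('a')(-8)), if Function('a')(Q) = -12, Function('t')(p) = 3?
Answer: 1788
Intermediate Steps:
Mul(Add(Function('b')(-11, Function('t')(0)), -94), Function('a')(-8)) = Mul(Add(Mul(-11, Add(2, 3)), -94), -12) = Mul(Add(Mul(-11, 5), -94), -12) = Mul(Add(-55, -94), -12) = Mul(-149, -12) = 1788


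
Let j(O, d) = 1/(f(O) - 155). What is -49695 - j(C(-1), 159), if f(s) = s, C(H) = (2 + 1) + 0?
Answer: -7553639/152 ≈ -49695.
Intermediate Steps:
C(H) = 3 (C(H) = 3 + 0 = 3)
j(O, d) = 1/(-155 + O) (j(O, d) = 1/(O - 155) = 1/(-155 + O))
-49695 - j(C(-1), 159) = -49695 - 1/(-155 + 3) = -49695 - 1/(-152) = -49695 - 1*(-1/152) = -49695 + 1/152 = -7553639/152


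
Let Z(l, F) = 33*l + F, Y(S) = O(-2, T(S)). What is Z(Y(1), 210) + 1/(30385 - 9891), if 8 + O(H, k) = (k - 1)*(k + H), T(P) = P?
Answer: -1106675/20494 ≈ -54.000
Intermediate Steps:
O(H, k) = -8 + (-1 + k)*(H + k) (O(H, k) = -8 + (k - 1)*(k + H) = -8 + (-1 + k)*(H + k))
Y(S) = -6 + S² - 3*S (Y(S) = -8 + S² - 1*(-2) - S - 2*S = -8 + S² + 2 - S - 2*S = -6 + S² - 3*S)
Z(l, F) = F + 33*l
Z(Y(1), 210) + 1/(30385 - 9891) = (210 + 33*(-6 + 1² - 3*1)) + 1/(30385 - 9891) = (210 + 33*(-6 + 1 - 3)) + 1/20494 = (210 + 33*(-8)) + 1/20494 = (210 - 264) + 1/20494 = -54 + 1/20494 = -1106675/20494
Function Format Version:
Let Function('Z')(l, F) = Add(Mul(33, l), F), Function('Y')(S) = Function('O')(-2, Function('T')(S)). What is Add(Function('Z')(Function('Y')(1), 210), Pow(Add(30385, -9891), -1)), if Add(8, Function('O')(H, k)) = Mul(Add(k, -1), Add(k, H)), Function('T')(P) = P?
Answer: Rational(-1106675, 20494) ≈ -54.000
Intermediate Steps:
Function('O')(H, k) = Add(-8, Mul(Add(-1, k), Add(H, k))) (Function('O')(H, k) = Add(-8, Mul(Add(k, -1), Add(k, H))) = Add(-8, Mul(Add(-1, k), Add(H, k))))
Function('Y')(S) = Add(-6, Pow(S, 2), Mul(-3, S)) (Function('Y')(S) = Add(-8, Pow(S, 2), Mul(-1, -2), Mul(-1, S), Mul(-2, S)) = Add(-8, Pow(S, 2), 2, Mul(-1, S), Mul(-2, S)) = Add(-6, Pow(S, 2), Mul(-3, S)))
Function('Z')(l, F) = Add(F, Mul(33, l))
Add(Function('Z')(Function('Y')(1), 210), Pow(Add(30385, -9891), -1)) = Add(Add(210, Mul(33, Add(-6, Pow(1, 2), Mul(-3, 1)))), Pow(Add(30385, -9891), -1)) = Add(Add(210, Mul(33, Add(-6, 1, -3))), Pow(20494, -1)) = Add(Add(210, Mul(33, -8)), Rational(1, 20494)) = Add(Add(210, -264), Rational(1, 20494)) = Add(-54, Rational(1, 20494)) = Rational(-1106675, 20494)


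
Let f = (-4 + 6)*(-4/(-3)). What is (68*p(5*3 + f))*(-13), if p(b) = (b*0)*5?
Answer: 0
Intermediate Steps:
f = 8/3 (f = 2*(-4*(-⅓)) = 2*(4/3) = 8/3 ≈ 2.6667)
p(b) = 0 (p(b) = 0*5 = 0)
(68*p(5*3 + f))*(-13) = (68*0)*(-13) = 0*(-13) = 0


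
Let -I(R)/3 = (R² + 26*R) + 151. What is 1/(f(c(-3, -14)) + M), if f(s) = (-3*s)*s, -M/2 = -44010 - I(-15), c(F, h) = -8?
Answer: 1/87912 ≈ 1.1375e-5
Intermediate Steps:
I(R) = -453 - 78*R - 3*R² (I(R) = -3*((R² + 26*R) + 151) = -3*(151 + R² + 26*R) = -453 - 78*R - 3*R²)
M = 88104 (M = -2*(-44010 - (-453 - 78*(-15) - 3*(-15)²)) = -2*(-44010 - (-453 + 1170 - 3*225)) = -2*(-44010 - (-453 + 1170 - 675)) = -2*(-44010 - 1*42) = -2*(-44010 - 42) = -2*(-44052) = 88104)
f(s) = -3*s²
1/(f(c(-3, -14)) + M) = 1/(-3*(-8)² + 88104) = 1/(-3*64 + 88104) = 1/(-192 + 88104) = 1/87912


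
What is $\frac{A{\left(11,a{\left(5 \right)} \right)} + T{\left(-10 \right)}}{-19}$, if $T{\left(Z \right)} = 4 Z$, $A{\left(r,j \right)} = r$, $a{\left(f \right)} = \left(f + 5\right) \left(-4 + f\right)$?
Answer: $\frac{29}{19} \approx 1.5263$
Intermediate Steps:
$a{\left(f \right)} = \left(-4 + f\right) \left(5 + f\right)$ ($a{\left(f \right)} = \left(5 + f\right) \left(-4 + f\right) = \left(-4 + f\right) \left(5 + f\right)$)
$\frac{A{\left(11,a{\left(5 \right)} \right)} + T{\left(-10 \right)}}{-19} = \frac{11 + 4 \left(-10\right)}{-19} = \left(11 - 40\right) \left(- \frac{1}{19}\right) = \left(-29\right) \left(- \frac{1}{19}\right) = \frac{29}{19}$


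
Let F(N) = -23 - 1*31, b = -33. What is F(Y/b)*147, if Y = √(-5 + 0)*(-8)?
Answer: -7938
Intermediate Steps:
Y = -8*I*√5 (Y = √(-5)*(-8) = (I*√5)*(-8) = -8*I*√5 ≈ -17.889*I)
F(N) = -54 (F(N) = -23 - 31 = -54)
F(Y/b)*147 = -54*147 = -7938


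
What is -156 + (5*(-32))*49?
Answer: -7996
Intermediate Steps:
-156 + (5*(-32))*49 = -156 - 160*49 = -156 - 7840 = -7996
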